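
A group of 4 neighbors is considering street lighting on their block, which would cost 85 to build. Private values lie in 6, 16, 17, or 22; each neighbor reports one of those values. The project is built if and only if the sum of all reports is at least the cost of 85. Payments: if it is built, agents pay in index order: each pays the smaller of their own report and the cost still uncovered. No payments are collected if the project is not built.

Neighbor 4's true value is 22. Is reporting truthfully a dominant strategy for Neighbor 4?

Check each profile of the others' reports and compare truth against every alternative report.
Others report (22, 22, 22): truth gives 3, best alternative gives 0.
Others report (6, 6, 6): truth gives 0, best alternative gives 0.
Others report (6, 6, 16): truth gives 0, best alternative gives 0.
Others report (6, 6, 17): truth gives 0, best alternative gives 0.
Others report (6, 6, 22): truth gives 0, best alternative gives 0.
Others report (6, 16, 6): truth gives 0, best alternative gives 0.
(Remaining 58 profiles checked similarly; truth is weakly best in each.)
In every case the truthful report is at least as good as any alternative, so it is a dominant strategy.

Yes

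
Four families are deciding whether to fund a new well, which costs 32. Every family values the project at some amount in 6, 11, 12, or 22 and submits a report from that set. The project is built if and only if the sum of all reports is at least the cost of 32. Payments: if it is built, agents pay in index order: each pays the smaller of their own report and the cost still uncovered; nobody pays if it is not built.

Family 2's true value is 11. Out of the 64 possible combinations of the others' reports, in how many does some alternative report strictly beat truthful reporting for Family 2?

Others report (6, 6, 22): truth gives 0; report 6 gives 5 > 0. Violating.
Others report (6, 11, 11): truth gives 0; report 6 gives 5 > 0. Violating.
Others report (6, 11, 12): truth gives 0; report 6 gives 5 > 0. Violating.
Others report (6, 11, 22): truth gives 0; report 6 gives 5 > 0. Violating.
Others report (6, 6, 6): truth gives 0; no alternative beats it.
Others report (6, 6, 11): truth gives 0; no alternative beats it.
(Checking all 64 profiles: 57 have a profitable deviation, 7 do not.)

57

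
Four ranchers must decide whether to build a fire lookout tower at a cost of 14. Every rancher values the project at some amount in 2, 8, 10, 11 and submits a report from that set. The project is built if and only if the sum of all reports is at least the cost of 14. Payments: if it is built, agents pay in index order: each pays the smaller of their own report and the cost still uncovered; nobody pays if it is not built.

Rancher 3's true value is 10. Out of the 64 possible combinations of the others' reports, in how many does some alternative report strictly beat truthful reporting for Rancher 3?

12

Others report (2, 2, 2): truth gives 0; report 8 gives 2 > 0. Violating.
Others report (2, 2, 8): truth gives 0; report 2 gives 8 > 0. Violating.
Others report (2, 2, 10): truth gives 0; report 2 gives 8 > 0. Violating.
Others report (2, 2, 11): truth gives 0; report 2 gives 8 > 0. Violating.
Others report (2, 10, 2): truth gives 8; no alternative beats it.
Others report (2, 10, 8): truth gives 8; no alternative beats it.
(Checking all 64 profiles: 12 have a profitable deviation, 52 do not.)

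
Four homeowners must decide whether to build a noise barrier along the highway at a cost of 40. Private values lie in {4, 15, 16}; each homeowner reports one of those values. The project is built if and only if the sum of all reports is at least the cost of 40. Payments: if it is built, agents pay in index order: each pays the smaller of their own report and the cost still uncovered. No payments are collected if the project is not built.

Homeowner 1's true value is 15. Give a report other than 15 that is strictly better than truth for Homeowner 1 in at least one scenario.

4

Suppose Homeowner 2 reports 4, Homeowner 3 reports 16 and Homeowner 4 reports 16.
Report 15: project built, pays 15, utility 15 - 15 = 0.
Report 4: project built, pays 4, utility 15 - 4 = 11.
So reporting 4 beats truth here (11 > 0).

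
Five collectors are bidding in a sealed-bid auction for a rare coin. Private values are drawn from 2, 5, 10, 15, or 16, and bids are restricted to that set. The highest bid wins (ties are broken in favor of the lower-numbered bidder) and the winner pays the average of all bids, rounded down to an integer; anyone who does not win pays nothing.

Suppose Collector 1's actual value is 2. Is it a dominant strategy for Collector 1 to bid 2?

Check each profile of the others' bids and compare truth against every alternative bid.
Others bid (5, 5, 5, 5): truth gives 0, best alternative gives -3.
Others bid (2, 5, 5, 5): truth gives 0, best alternative gives -2.
Others bid (5, 2, 5, 5): truth gives 0, best alternative gives -2.
Others bid (5, 5, 2, 5): truth gives 0, best alternative gives -2.
Others bid (5, 5, 5, 2): truth gives 0, best alternative gives -2.
Others bid (2, 2, 2, 5): truth gives 0, best alternative gives -1.
(Remaining 619 profiles checked similarly; truth is weakly best in each.)
In every case the truthful bid is at least as good as any alternative, so it is a dominant strategy.

Yes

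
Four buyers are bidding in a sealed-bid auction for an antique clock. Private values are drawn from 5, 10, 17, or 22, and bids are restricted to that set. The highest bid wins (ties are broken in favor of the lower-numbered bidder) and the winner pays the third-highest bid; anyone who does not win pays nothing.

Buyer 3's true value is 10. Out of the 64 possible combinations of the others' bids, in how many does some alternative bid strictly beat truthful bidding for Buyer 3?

6

Others bid (5, 5, 17): truth gives 0; bid 17 gives 5 > 0. Violating.
Others bid (5, 5, 22): truth gives 0; bid 22 gives 5 > 0. Violating.
Others bid (5, 10, 5): truth gives 0; bid 17 gives 5 > 0. Violating.
Others bid (5, 17, 5): truth gives 0; bid 22 gives 5 > 0. Violating.
Others bid (5, 5, 5): truth gives 5; no alternative beats it.
Others bid (5, 5, 10): truth gives 5; no alternative beats it.
(Checking all 64 profiles: 6 have a profitable deviation, 58 do not.)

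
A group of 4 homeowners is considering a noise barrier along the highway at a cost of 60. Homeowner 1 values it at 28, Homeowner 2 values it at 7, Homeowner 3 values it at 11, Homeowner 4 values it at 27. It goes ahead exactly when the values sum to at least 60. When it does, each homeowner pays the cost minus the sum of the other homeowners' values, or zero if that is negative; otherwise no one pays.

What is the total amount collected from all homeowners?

29

Total value 73 ≥ cost 60, so it is built.
Homeowner 1: others sum to 45; max(0, 60 - 45) = 15.
Homeowner 2: others sum to 66; max(0, 60 - 66) = 0.
Homeowner 3: others sum to 62; max(0, 60 - 62) = 0.
Homeowner 4: others sum to 46; max(0, 60 - 46) = 14.
Total collected = 15 + 0 + 0 + 14 = 29.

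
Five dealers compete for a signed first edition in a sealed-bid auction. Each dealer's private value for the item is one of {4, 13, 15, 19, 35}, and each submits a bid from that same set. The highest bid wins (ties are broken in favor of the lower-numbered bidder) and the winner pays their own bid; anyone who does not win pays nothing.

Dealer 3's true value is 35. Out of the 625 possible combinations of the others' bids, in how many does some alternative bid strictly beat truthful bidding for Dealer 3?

Others bid (4, 4, 4, 4): truth gives 0; bid 13 gives 22 > 0. Violating.
Others bid (4, 4, 4, 13): truth gives 0; bid 13 gives 22 > 0. Violating.
Others bid (4, 4, 4, 15): truth gives 0; bid 15 gives 20 > 0. Violating.
Others bid (4, 4, 4, 19): truth gives 0; bid 19 gives 16 > 0. Violating.
Others bid (4, 4, 4, 35): truth gives 0; no alternative beats it.
Others bid (4, 4, 13, 35): truth gives 0; no alternative beats it.
(Checking all 625 profiles: 144 have a profitable deviation, 481 do not.)

144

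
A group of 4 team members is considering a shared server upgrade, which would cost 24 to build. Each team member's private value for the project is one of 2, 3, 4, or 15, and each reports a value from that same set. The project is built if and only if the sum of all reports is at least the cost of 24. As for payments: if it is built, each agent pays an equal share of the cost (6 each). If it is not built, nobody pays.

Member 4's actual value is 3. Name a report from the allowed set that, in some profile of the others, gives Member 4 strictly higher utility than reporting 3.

2

Suppose Member 1 reports 2, Member 2 reports 4 and Member 3 reports 15.
Report 3: project built, pays 6, utility 3 - 6 = -3.
Report 2: project not built, utility 0.
So reporting 2 beats truth here (0 > -3).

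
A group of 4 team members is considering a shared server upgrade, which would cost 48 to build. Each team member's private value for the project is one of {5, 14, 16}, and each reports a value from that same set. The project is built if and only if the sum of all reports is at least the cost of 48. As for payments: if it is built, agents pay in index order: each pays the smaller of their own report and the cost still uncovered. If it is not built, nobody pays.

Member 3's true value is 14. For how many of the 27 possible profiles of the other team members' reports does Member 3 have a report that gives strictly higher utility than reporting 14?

7

Others report (14, 14, 16): truth gives 0; report 5 gives 9 > 0. Violating.
Others report (14, 16, 14): truth gives 0; report 5 gives 9 > 0. Violating.
Others report (14, 16, 16): truth gives 0; report 5 gives 9 > 0. Violating.
Others report (16, 14, 14): truth gives 0; report 5 gives 9 > 0. Violating.
Others report (5, 5, 5): truth gives 0; no alternative beats it.
Others report (5, 5, 14): truth gives 0; no alternative beats it.
(Checking all 27 profiles: 7 have a profitable deviation, 20 do not.)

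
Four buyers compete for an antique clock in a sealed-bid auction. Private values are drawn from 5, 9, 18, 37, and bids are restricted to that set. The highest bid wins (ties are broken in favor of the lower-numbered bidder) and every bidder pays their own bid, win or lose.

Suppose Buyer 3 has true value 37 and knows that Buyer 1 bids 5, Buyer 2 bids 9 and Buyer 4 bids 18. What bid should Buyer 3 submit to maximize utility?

Bid 5: loses but pays 5, utility -5.
Bid 9: loses but pays 9, utility -9.
Bid 18: wins, pays 18, utility 37 - 18 = 19.
Bid 37: wins, pays 37, utility 37 - 37 = 0.
The best choice is 18 with utility 19.

18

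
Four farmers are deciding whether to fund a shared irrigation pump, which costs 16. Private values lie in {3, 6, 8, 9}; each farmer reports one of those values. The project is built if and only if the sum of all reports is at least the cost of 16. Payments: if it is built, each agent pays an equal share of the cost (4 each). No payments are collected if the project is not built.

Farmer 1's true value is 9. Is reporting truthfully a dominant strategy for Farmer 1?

Check each profile of the others' reports and compare truth against every alternative report.
Others report (3, 3, 3): truth gives 5, best alternative gives 5.
Others report (3, 3, 6): truth gives 5, best alternative gives 5.
Others report (3, 3, 8): truth gives 5, best alternative gives 5.
Others report (3, 3, 9): truth gives 5, best alternative gives 5.
Others report (3, 6, 3): truth gives 5, best alternative gives 5.
Others report (3, 6, 6): truth gives 5, best alternative gives 5.
(Remaining 58 profiles checked similarly; truth is weakly best in each.)
In every case the truthful report is at least as good as any alternative, so it is a dominant strategy.

Yes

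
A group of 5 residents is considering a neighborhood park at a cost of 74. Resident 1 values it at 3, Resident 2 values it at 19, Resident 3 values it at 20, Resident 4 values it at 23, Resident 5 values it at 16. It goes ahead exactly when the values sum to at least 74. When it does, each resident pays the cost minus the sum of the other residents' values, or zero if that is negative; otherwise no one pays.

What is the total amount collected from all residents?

Total value 81 ≥ cost 74, so it is built.
Resident 1: others sum to 78; max(0, 74 - 78) = 0.
Resident 2: others sum to 62; max(0, 74 - 62) = 12.
Resident 3: others sum to 61; max(0, 74 - 61) = 13.
Resident 4: others sum to 58; max(0, 74 - 58) = 16.
Resident 5: others sum to 65; max(0, 74 - 65) = 9.
Total collected = 0 + 12 + 13 + 16 + 9 = 50.

50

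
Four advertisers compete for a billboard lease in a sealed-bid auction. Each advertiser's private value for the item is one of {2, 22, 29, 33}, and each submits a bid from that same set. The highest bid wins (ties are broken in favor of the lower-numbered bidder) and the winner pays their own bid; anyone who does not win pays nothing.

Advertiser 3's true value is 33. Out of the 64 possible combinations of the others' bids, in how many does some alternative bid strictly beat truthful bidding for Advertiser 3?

12

Others bid (2, 2, 2): truth gives 0; bid 22 gives 11 > 0. Violating.
Others bid (2, 2, 22): truth gives 0; bid 22 gives 11 > 0. Violating.
Others bid (2, 2, 29): truth gives 0; bid 29 gives 4 > 0. Violating.
Others bid (2, 22, 2): truth gives 0; bid 29 gives 4 > 0. Violating.
Others bid (2, 2, 33): truth gives 0; no alternative beats it.
Others bid (2, 22, 33): truth gives 0; no alternative beats it.
(Checking all 64 profiles: 12 have a profitable deviation, 52 do not.)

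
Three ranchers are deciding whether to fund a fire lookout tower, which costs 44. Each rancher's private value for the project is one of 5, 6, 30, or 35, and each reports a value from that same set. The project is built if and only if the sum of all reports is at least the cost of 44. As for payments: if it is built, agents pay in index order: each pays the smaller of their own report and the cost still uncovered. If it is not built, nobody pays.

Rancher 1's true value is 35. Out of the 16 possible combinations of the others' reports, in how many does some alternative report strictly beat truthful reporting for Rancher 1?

Others report (5, 30): truth gives 0; report 30 gives 5 > 0. Violating.
Others report (5, 35): truth gives 0; report 5 gives 30 > 0. Violating.
Others report (6, 30): truth gives 0; report 30 gives 5 > 0. Violating.
Others report (6, 35): truth gives 0; report 5 gives 30 > 0. Violating.
Others report (5, 5): truth gives 0; no alternative beats it.
Others report (5, 6): truth gives 0; no alternative beats it.
(Checking all 16 profiles: 12 have a profitable deviation, 4 do not.)

12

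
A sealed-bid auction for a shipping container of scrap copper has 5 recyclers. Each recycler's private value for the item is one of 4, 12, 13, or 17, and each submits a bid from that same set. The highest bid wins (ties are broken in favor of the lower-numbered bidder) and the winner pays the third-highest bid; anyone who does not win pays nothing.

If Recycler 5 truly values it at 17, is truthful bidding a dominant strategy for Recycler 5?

Yes

Check each profile of the others' bids and compare truth against every alternative bid.
Others bid (4, 4, 4, 13): truth gives 13, best alternative gives 0.
Others bid (4, 4, 13, 4): truth gives 13, best alternative gives 0.
Others bid (4, 13, 4, 4): truth gives 13, best alternative gives 0.
Others bid (13, 4, 4, 4): truth gives 13, best alternative gives 0.
Others bid (4, 4, 12, 13): truth gives 5, best alternative gives 0.
Others bid (4, 4, 13, 12): truth gives 5, best alternative gives 0.
(Remaining 250 profiles checked similarly; truth is weakly best in each.)
In every case the truthful bid is at least as good as any alternative, so it is a dominant strategy.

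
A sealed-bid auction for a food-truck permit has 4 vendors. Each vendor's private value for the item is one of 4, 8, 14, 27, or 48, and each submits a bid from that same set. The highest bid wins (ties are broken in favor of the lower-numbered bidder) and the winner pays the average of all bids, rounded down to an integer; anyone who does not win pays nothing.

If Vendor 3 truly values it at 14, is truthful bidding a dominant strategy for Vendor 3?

No

Consider the case where Vendor 1 bids 4, Vendor 2 bids 4 and Vendor 4 bids 4.
Truthful bid 14: wins, pays 6, utility 14 - 6 = 8.
Bid 8 instead: wins, pays 5, utility 14 - 5 = 9.
Since 9 > 8, bidding 8 is strictly better here, so truthful bidding is not dominant.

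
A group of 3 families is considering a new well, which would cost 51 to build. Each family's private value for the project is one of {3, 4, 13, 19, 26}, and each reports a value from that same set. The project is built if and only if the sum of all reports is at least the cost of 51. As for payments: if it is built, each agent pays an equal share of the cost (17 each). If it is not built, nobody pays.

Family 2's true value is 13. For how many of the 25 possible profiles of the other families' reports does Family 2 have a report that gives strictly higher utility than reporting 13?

5

Others report (13, 26): truth gives -4; report 3 gives 0 > -4. Violating.
Others report (19, 19): truth gives -4; report 3 gives 0 > -4. Violating.
Others report (19, 26): truth gives -4; report 3 gives 0 > -4. Violating.
Others report (26, 13): truth gives -4; report 3 gives 0 > -4. Violating.
Others report (3, 3): truth gives 0; no alternative beats it.
Others report (3, 4): truth gives 0; no alternative beats it.
(Checking all 25 profiles: 5 have a profitable deviation, 20 do not.)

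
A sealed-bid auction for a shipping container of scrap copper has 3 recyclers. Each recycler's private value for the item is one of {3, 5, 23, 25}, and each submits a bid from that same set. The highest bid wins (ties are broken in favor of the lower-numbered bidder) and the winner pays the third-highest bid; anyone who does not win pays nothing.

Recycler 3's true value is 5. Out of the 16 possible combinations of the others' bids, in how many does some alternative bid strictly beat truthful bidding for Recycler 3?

Others bid (3, 5): truth gives 0; bid 23 gives 2 > 0. Violating.
Others bid (3, 23): truth gives 0; bid 25 gives 2 > 0. Violating.
Others bid (5, 3): truth gives 0; bid 23 gives 2 > 0. Violating.
Others bid (23, 3): truth gives 0; bid 25 gives 2 > 0. Violating.
Others bid (3, 3): truth gives 2; no alternative beats it.
Others bid (3, 25): truth gives 0; no alternative beats it.
(Checking all 16 profiles: 4 have a profitable deviation, 12 do not.)

4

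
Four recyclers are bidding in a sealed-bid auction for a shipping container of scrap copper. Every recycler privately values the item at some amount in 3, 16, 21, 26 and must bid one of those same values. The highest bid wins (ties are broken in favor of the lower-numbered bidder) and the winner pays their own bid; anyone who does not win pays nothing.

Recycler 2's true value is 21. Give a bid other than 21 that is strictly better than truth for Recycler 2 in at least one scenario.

Suppose Recycler 1 bids 3, Recycler 3 bids 3 and Recycler 4 bids 3.
Bid 21: wins, pays 21, utility 21 - 21 = 0.
Bid 16: wins, pays 16, utility 21 - 16 = 5.
So bidding 16 beats truth here (5 > 0).

16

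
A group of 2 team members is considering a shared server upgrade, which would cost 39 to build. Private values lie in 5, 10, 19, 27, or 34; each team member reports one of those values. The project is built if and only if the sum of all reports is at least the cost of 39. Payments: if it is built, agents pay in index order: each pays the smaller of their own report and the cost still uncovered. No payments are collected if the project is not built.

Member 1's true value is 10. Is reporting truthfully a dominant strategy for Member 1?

Consider the case where Member 2 reports 34.
Truthful report 10: project built, pays 10, utility 10 - 10 = 0.
Report 5 instead: project built, pays 5, utility 10 - 5 = 5.
Since 5 > 0, reporting 5 is strictly better here, so truthful reporting is not dominant.

No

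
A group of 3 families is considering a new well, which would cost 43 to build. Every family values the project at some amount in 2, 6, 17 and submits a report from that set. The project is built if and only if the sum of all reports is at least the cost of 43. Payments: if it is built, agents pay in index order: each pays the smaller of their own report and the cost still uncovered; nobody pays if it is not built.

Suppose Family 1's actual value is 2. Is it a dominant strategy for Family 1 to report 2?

Yes

Check each profile of the others' reports and compare truth against every alternative report.
Others report (2, 2): truth gives 0, best alternative gives 0.
Others report (2, 6): truth gives 0, best alternative gives 0.
Others report (2, 17): truth gives 0, best alternative gives 0.
Others report (6, 2): truth gives 0, best alternative gives 0.
Others report (6, 6): truth gives 0, best alternative gives 0.
Others report (6, 17): truth gives 0, best alternative gives 0.
(Remaining 3 profiles checked similarly; truth is weakly best in each.)
In every case the truthful report is at least as good as any alternative, so it is a dominant strategy.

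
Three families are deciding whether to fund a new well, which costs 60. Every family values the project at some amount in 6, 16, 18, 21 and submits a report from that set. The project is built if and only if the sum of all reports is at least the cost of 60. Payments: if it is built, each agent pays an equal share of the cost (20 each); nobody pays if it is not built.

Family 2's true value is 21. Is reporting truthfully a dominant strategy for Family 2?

Check each profile of the others' reports and compare truth against every alternative report.
Others report (18, 21): truth gives 1, best alternative gives 0.
Others report (21, 18): truth gives 1, best alternative gives 0.
Others report (21, 21): truth gives 1, best alternative gives 1.
Others report (6, 6): truth gives 0, best alternative gives 0.
Others report (6, 16): truth gives 0, best alternative gives 0.
Others report (6, 18): truth gives 0, best alternative gives 0.
(Remaining 10 profiles checked similarly; truth is weakly best in each.)
In every case the truthful report is at least as good as any alternative, so it is a dominant strategy.

Yes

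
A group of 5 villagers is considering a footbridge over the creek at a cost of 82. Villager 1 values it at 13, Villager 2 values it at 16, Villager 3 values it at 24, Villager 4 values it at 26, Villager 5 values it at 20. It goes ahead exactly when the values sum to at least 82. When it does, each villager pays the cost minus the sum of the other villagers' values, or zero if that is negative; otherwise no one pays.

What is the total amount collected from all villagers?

19

Total value 99 ≥ cost 82, so it is built.
Villager 1: others sum to 86; max(0, 82 - 86) = 0.
Villager 2: others sum to 83; max(0, 82 - 83) = 0.
Villager 3: others sum to 75; max(0, 82 - 75) = 7.
Villager 4: others sum to 73; max(0, 82 - 73) = 9.
Villager 5: others sum to 79; max(0, 82 - 79) = 3.
Total collected = 0 + 0 + 7 + 9 + 3 = 19.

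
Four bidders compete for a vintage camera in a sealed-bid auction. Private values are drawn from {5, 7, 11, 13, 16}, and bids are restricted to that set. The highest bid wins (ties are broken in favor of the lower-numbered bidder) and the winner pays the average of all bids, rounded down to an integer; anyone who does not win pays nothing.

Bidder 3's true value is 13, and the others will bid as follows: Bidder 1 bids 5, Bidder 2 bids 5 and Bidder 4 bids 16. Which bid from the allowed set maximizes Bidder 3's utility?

Bid 5: loses, pays 0, utility 0.
Bid 7: loses, pays 0, utility 0.
Bid 11: loses, pays 0, utility 0.
Bid 13: loses, pays 0, utility 0.
Bid 16: wins, pays 10, utility 13 - 10 = 3.
The best choice is 16 with utility 3.

16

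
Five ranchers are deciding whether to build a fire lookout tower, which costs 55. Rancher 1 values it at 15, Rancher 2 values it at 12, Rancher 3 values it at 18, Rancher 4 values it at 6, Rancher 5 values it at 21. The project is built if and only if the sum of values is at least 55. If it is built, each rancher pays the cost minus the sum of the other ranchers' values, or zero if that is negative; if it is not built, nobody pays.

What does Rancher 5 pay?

Total value 72 ≥ cost 55, so the project is built.
The other ranchers' values sum to 51.
Cost minus that sum is 55 - 51 = 4.

4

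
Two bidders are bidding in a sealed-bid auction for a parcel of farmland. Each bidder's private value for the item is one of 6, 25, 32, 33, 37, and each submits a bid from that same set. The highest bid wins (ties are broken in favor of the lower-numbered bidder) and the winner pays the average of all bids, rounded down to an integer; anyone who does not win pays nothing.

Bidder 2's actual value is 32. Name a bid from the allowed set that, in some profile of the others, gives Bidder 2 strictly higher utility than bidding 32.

Suppose Bidder 1 bids 6.
Bid 32: wins, pays 19, utility 32 - 19 = 13.
Bid 25: wins, pays 15, utility 32 - 15 = 17.
So bidding 25 beats truth here (17 > 13).

25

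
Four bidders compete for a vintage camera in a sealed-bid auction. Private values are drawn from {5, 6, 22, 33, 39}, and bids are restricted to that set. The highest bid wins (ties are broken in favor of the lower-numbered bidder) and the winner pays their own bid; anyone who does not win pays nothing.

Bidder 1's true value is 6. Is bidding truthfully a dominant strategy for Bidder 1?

Consider the case where Bidder 2 bids 5, Bidder 3 bids 5 and Bidder 4 bids 5.
Truthful bid 6: wins, pays 6, utility 6 - 6 = 0.
Bid 5 instead: wins, pays 5, utility 6 - 5 = 1.
Since 1 > 0, bidding 5 is strictly better here, so truthful bidding is not dominant.

No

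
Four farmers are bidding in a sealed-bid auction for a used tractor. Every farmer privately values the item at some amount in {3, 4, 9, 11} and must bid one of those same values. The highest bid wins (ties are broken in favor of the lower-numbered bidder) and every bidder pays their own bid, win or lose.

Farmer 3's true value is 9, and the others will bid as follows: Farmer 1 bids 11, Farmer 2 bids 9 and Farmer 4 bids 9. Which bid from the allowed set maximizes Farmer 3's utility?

Bid 3: loses but pays 3, utility -3.
Bid 4: loses but pays 4, utility -4.
Bid 9: loses but pays 9, utility -9.
Bid 11: loses but pays 11, utility -11.
The best choice is 3 with utility -3.

3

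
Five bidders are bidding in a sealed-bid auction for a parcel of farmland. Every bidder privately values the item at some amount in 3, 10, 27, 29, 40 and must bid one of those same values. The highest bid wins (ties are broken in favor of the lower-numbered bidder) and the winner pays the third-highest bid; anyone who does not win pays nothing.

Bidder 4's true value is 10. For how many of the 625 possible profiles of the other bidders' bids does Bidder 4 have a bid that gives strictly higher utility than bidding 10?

12

Others bid (3, 3, 3, 27): truth gives 0; bid 27 gives 7 > 0. Violating.
Others bid (3, 3, 3, 29): truth gives 0; bid 29 gives 7 > 0. Violating.
Others bid (3, 3, 3, 40): truth gives 0; bid 40 gives 7 > 0. Violating.
Others bid (3, 3, 10, 3): truth gives 0; bid 27 gives 7 > 0. Violating.
Others bid (3, 3, 3, 3): truth gives 7; no alternative beats it.
Others bid (3, 3, 3, 10): truth gives 7; no alternative beats it.
(Checking all 625 profiles: 12 have a profitable deviation, 613 do not.)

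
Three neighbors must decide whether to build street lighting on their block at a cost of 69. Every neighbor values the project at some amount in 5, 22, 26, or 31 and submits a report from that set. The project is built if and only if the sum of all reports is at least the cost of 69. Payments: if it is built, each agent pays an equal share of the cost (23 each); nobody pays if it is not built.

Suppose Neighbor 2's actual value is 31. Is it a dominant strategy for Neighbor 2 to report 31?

Check each profile of the others' reports and compare truth against every alternative report.
Others report (22, 22): truth gives 8, best alternative gives 8.
Others report (22, 26): truth gives 8, best alternative gives 8.
Others report (22, 31): truth gives 8, best alternative gives 8.
Others report (26, 22): truth gives 8, best alternative gives 8.
Others report (26, 26): truth gives 8, best alternative gives 8.
Others report (26, 31): truth gives 8, best alternative gives 8.
(Remaining 10 profiles checked similarly; truth is weakly best in each.)
In every case the truthful report is at least as good as any alternative, so it is a dominant strategy.

Yes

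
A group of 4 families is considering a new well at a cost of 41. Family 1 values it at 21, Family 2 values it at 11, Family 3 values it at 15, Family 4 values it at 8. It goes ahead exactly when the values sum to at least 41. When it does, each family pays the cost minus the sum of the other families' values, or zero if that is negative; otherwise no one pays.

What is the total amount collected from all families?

8

Total value 55 ≥ cost 41, so it is built.
Family 1: others sum to 34; max(0, 41 - 34) = 7.
Family 2: others sum to 44; max(0, 41 - 44) = 0.
Family 3: others sum to 40; max(0, 41 - 40) = 1.
Family 4: others sum to 47; max(0, 41 - 47) = 0.
Total collected = 7 + 0 + 1 + 0 = 8.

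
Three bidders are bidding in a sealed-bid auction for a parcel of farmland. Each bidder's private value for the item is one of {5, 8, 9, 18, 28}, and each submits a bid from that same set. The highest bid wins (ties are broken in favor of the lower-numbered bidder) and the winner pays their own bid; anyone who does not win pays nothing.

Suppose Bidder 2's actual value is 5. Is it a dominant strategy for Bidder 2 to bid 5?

Yes

Check each profile of the others' bids and compare truth against every alternative bid.
Others bid (5, 5): truth gives 0, best alternative gives -3.
Others bid (5, 8): truth gives 0, best alternative gives -3.
Others bid (5, 9): truth gives 0, best alternative gives 0.
Others bid (5, 18): truth gives 0, best alternative gives 0.
Others bid (5, 28): truth gives 0, best alternative gives 0.
Others bid (8, 5): truth gives 0, best alternative gives 0.
(Remaining 19 profiles checked similarly; truth is weakly best in each.)
In every case the truthful bid is at least as good as any alternative, so it is a dominant strategy.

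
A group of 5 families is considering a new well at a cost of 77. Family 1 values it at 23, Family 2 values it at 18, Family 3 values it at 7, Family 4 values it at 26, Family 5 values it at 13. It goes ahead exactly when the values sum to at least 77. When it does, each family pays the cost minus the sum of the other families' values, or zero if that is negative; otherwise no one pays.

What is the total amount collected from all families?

Total value 87 ≥ cost 77, so it is built.
Family 1: others sum to 64; max(0, 77 - 64) = 13.
Family 2: others sum to 69; max(0, 77 - 69) = 8.
Family 3: others sum to 80; max(0, 77 - 80) = 0.
Family 4: others sum to 61; max(0, 77 - 61) = 16.
Family 5: others sum to 74; max(0, 77 - 74) = 3.
Total collected = 13 + 8 + 0 + 16 + 3 = 40.

40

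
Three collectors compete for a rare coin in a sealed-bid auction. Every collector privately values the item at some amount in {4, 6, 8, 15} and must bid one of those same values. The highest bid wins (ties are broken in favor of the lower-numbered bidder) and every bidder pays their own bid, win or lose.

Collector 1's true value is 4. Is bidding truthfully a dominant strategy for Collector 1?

Consider the case where Collector 2 bids 4 and Collector 3 bids 6.
Truthful bid 4: loses but pays 4, utility -4.
Bid 6 instead: wins, pays 6, utility 4 - 6 = -2.
Since -2 > -4, bidding 6 is strictly better here, so truthful bidding is not dominant.

No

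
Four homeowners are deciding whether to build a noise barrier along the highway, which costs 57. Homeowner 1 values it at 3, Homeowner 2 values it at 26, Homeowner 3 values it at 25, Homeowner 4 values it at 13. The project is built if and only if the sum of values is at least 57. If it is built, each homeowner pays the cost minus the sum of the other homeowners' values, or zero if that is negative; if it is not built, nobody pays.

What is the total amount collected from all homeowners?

Total value 67 ≥ cost 57, so it is built.
Homeowner 1: others sum to 64; max(0, 57 - 64) = 0.
Homeowner 2: others sum to 41; max(0, 57 - 41) = 16.
Homeowner 3: others sum to 42; max(0, 57 - 42) = 15.
Homeowner 4: others sum to 54; max(0, 57 - 54) = 3.
Total collected = 0 + 16 + 15 + 3 = 34.

34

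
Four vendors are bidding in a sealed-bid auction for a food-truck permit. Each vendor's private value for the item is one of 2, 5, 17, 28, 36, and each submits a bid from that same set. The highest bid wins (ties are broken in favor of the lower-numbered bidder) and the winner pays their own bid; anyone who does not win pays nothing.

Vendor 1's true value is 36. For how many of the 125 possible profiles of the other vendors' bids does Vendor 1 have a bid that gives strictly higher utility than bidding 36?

64

Others bid (2, 2, 2): truth gives 0; bid 2 gives 34 > 0. Violating.
Others bid (2, 2, 5): truth gives 0; bid 5 gives 31 > 0. Violating.
Others bid (2, 2, 17): truth gives 0; bid 17 gives 19 > 0. Violating.
Others bid (2, 2, 28): truth gives 0; bid 28 gives 8 > 0. Violating.
Others bid (2, 2, 36): truth gives 0; no alternative beats it.
Others bid (2, 5, 36): truth gives 0; no alternative beats it.
(Checking all 125 profiles: 64 have a profitable deviation, 61 do not.)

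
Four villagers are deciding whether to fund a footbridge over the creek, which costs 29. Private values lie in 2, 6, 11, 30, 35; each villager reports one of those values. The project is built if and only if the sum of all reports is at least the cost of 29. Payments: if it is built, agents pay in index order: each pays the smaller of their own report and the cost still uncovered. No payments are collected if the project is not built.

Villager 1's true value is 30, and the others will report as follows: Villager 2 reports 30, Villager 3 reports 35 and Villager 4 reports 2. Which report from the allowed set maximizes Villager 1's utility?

Report 2: project built, pays 2, utility 30 - 2 = 28.
Report 6: project built, pays 6, utility 30 - 6 = 24.
Report 11: project built, pays 11, utility 30 - 11 = 19.
Report 30: project built, pays 29, utility 30 - 29 = 1.
Report 35: project built, pays 29, utility 30 - 29 = 1.
The best choice is 2 with utility 28.

2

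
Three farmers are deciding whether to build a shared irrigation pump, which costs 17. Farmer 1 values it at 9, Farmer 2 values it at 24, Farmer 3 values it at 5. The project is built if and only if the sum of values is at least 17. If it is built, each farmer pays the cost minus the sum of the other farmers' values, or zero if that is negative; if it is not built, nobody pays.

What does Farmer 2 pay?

Total value 38 ≥ cost 17, so the project is built.
The other farmers' values sum to 14.
Cost minus that sum is 17 - 14 = 3.

3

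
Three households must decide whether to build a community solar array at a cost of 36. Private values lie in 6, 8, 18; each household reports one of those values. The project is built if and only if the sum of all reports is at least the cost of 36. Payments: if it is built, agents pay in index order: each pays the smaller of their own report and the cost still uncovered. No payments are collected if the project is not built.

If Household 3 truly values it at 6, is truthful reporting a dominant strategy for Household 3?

Check each profile of the others' reports and compare truth against every alternative report.
Others report (18, 18): truth gives 6, best alternative gives 6.
Others report (6, 6): truth gives 0, best alternative gives 0.
Others report (6, 8): truth gives 0, best alternative gives 0.
Others report (6, 18): truth gives 0, best alternative gives 0.
Others report (8, 6): truth gives 0, best alternative gives 0.
Others report (8, 8): truth gives 0, best alternative gives 0.
(Remaining 3 profiles checked similarly; truth is weakly best in each.)
In every case the truthful report is at least as good as any alternative, so it is a dominant strategy.

Yes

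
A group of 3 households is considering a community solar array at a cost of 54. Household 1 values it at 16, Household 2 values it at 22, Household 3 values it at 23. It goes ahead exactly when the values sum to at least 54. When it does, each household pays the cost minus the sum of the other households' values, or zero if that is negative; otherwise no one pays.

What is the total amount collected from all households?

40

Total value 61 ≥ cost 54, so it is built.
Household 1: others sum to 45; max(0, 54 - 45) = 9.
Household 2: others sum to 39; max(0, 54 - 39) = 15.
Household 3: others sum to 38; max(0, 54 - 38) = 16.
Total collected = 9 + 15 + 16 = 40.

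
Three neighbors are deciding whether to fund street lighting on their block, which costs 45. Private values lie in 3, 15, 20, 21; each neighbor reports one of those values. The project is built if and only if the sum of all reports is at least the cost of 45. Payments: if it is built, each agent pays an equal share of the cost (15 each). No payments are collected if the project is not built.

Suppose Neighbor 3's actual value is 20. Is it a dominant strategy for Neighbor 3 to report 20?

Consider the case where Neighbor 1 reports 3 and Neighbor 2 reports 21.
Truthful report 20: project not built, utility 0.
Report 21 instead: project built, pays 15, utility 20 - 15 = 5.
Since 5 > 0, reporting 21 is strictly better here, so truthful reporting is not dominant.

No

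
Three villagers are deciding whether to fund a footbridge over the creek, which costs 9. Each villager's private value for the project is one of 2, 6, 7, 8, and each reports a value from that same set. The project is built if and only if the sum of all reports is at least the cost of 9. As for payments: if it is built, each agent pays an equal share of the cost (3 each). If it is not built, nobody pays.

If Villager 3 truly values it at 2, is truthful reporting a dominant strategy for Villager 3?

Yes

Check each profile of the others' reports and compare truth against every alternative report.
Others report (2, 2): truth gives 0, best alternative gives -1.
Others report (2, 6): truth gives -1, best alternative gives -1.
Others report (2, 7): truth gives -1, best alternative gives -1.
Others report (2, 8): truth gives -1, best alternative gives -1.
Others report (6, 2): truth gives -1, best alternative gives -1.
Others report (6, 6): truth gives -1, best alternative gives -1.
(Remaining 10 profiles checked similarly; truth is weakly best in each.)
In every case the truthful report is at least as good as any alternative, so it is a dominant strategy.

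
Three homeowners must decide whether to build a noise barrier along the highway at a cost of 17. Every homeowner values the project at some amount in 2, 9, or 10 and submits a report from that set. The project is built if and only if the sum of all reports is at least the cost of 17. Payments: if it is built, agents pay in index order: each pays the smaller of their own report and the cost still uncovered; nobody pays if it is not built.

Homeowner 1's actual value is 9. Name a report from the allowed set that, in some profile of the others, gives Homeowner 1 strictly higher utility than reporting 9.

2

Suppose Homeowner 2 reports 9 and Homeowner 3 reports 9.
Report 9: project built, pays 9, utility 9 - 9 = 0.
Report 2: project built, pays 2, utility 9 - 2 = 7.
So reporting 2 beats truth here (7 > 0).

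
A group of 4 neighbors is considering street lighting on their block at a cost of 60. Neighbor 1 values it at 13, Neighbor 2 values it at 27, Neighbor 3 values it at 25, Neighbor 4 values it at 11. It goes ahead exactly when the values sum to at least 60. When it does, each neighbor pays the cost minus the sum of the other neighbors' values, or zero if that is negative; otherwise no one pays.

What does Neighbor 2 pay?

Total value 76 ≥ cost 60, so the project is built.
The other neighbors' values sum to 49.
Cost minus that sum is 60 - 49 = 11.

11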